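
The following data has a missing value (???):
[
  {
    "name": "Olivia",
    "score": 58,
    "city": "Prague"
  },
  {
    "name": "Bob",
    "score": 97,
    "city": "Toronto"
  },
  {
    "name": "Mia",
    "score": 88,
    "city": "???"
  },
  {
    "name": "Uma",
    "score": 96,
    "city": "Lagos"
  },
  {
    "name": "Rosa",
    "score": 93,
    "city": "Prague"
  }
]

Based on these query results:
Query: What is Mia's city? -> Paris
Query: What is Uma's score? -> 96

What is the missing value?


The missing value is Mia's city
From query: Mia's city = Paris

ANSWER: Paris


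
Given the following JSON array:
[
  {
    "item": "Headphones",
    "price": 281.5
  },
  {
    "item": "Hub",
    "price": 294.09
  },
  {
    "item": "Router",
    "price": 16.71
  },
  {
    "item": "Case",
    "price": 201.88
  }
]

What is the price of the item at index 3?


Array index 3 -> Case
price = 201.88

ANSWER: 201.88


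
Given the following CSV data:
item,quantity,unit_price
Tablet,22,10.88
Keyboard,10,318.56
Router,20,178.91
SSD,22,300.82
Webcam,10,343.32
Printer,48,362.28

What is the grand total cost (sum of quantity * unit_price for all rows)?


Computing row totals:
  Tablet: 22 * 10.88 = 239.36
  Keyboard: 10 * 318.56 = 3185.6
  Router: 20 * 178.91 = 3578.2
  SSD: 22 * 300.82 = 6618.04
  Webcam: 10 * 343.32 = 3433.2
  Printer: 48 * 362.28 = 17389.44
Grand total = 239.36 + 3185.6 + 3578.2 + 6618.04 + 3433.2 + 17389.44 = 34443.84

ANSWER: 34443.84


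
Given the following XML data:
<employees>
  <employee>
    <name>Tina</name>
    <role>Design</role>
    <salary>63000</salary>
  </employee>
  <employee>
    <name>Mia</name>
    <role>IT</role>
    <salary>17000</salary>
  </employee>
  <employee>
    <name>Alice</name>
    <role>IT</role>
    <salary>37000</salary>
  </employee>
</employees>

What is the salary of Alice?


Searching for <employee> with <name>Alice</name>
Found at position 3
<salary>37000</salary>

ANSWER: 37000


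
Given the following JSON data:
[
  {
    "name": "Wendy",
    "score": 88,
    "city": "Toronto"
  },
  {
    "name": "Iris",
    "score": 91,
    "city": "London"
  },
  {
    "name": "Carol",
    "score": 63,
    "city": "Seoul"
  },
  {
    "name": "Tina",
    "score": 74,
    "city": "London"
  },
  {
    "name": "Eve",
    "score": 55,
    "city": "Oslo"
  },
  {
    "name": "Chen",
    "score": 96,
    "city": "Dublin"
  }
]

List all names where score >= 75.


Filtering records where score >= 75:
  Wendy (score=88) -> YES
  Iris (score=91) -> YES
  Carol (score=63) -> no
  Tina (score=74) -> no
  Eve (score=55) -> no
  Chen (score=96) -> YES


ANSWER: Wendy, Iris, Chen


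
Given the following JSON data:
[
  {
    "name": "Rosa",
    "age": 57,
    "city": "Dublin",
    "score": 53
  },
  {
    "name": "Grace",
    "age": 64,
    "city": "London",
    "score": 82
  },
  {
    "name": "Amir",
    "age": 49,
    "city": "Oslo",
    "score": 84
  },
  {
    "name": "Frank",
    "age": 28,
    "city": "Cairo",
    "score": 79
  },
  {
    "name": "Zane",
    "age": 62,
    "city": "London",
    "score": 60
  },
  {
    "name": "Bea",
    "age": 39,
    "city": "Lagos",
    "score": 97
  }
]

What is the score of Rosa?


Looking up record where name = Rosa
Record index: 0
Field 'score' = 53

ANSWER: 53


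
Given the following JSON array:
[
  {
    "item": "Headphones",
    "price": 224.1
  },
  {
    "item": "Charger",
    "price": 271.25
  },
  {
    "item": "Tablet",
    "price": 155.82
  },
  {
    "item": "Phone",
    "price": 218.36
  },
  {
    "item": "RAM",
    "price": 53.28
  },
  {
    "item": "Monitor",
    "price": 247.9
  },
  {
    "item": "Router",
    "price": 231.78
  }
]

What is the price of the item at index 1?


Array index 1 -> Charger
price = 271.25

ANSWER: 271.25


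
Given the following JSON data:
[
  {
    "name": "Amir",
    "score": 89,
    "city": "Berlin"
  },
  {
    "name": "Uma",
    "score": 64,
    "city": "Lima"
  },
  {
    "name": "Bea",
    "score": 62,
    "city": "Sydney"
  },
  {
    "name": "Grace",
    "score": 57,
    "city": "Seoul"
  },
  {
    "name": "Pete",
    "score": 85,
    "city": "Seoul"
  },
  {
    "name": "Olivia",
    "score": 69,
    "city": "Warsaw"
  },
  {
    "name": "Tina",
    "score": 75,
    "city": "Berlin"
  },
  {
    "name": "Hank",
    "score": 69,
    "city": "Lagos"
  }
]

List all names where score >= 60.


Filtering records where score >= 60:
  Amir (score=89) -> YES
  Uma (score=64) -> YES
  Bea (score=62) -> YES
  Grace (score=57) -> no
  Pete (score=85) -> YES
  Olivia (score=69) -> YES
  Tina (score=75) -> YES
  Hank (score=69) -> YES


ANSWER: Amir, Uma, Bea, Pete, Olivia, Tina, Hank


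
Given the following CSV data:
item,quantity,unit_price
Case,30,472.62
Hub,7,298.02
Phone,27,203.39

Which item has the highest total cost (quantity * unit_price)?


Computing row totals:
  Case: 14178.6
  Hub: 2086.14
  Phone: 5491.53
Maximum: Case (14178.6)

ANSWER: Case


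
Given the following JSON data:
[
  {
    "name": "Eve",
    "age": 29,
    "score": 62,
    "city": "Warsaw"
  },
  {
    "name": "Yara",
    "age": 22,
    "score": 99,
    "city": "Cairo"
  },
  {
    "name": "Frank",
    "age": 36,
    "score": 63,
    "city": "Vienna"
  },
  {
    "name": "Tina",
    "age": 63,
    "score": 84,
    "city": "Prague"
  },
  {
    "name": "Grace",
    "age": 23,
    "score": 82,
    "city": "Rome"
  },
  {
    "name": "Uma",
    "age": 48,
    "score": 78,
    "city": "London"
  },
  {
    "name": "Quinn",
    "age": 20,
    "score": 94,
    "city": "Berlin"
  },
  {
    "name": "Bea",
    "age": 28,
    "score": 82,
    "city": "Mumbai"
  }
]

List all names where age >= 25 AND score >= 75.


Checking both conditions:
  Eve (age=29, score=62) -> no
  Yara (age=22, score=99) -> no
  Frank (age=36, score=63) -> no
  Tina (age=63, score=84) -> YES
  Grace (age=23, score=82) -> no
  Uma (age=48, score=78) -> YES
  Quinn (age=20, score=94) -> no
  Bea (age=28, score=82) -> YES


ANSWER: Tina, Uma, Bea


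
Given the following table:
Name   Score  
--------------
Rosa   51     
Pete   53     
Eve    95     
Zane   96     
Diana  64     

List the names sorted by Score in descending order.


Sorting by Score (descending):
  Zane: 96
  Eve: 95
  Diana: 64
  Pete: 53
  Rosa: 51


ANSWER: Zane, Eve, Diana, Pete, Rosa


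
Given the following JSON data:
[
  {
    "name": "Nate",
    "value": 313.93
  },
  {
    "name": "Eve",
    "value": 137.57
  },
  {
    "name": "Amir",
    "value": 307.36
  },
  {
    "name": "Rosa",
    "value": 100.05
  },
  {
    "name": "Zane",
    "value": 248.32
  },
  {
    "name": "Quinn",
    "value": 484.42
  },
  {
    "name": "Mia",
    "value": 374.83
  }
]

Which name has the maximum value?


Comparing values:
  Nate: 313.93
  Eve: 137.57
  Amir: 307.36
  Rosa: 100.05
  Zane: 248.32
  Quinn: 484.42
  Mia: 374.83
Maximum: Quinn (484.42)

ANSWER: Quinn


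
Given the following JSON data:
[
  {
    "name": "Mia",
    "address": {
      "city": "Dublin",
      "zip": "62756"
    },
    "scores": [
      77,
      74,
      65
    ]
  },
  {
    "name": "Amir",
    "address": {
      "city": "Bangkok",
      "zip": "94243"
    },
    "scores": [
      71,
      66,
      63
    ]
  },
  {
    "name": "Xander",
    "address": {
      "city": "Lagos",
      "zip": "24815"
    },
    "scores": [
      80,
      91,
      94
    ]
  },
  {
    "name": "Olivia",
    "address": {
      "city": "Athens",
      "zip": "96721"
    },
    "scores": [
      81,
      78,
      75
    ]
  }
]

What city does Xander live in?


Path: records[2].address.city
Value: Lagos

ANSWER: Lagos


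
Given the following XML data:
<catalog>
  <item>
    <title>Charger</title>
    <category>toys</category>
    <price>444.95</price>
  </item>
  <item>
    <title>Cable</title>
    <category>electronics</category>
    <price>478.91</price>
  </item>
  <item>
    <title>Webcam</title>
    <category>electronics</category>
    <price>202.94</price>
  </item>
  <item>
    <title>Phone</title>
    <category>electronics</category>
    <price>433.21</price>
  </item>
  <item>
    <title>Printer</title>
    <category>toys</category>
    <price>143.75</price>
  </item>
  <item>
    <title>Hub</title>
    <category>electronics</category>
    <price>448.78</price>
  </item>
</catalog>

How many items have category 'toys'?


Scanning <item> elements for <category>toys</category>:
  Item 1: Charger -> MATCH
  Item 5: Printer -> MATCH
Count: 2

ANSWER: 2


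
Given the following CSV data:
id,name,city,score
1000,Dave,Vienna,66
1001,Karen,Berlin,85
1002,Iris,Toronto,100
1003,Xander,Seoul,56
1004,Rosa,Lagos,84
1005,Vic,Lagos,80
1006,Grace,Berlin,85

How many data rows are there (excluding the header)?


Counting rows (excluding header):
Header: id,name,city,score
Data rows: 7

ANSWER: 7


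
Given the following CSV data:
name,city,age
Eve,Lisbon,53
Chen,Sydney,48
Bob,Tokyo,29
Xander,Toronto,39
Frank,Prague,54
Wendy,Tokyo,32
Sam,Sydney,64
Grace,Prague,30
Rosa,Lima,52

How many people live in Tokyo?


Scanning city column for 'Tokyo':
  Row 3: Bob -> MATCH
  Row 6: Wendy -> MATCH
Total matches: 2

ANSWER: 2


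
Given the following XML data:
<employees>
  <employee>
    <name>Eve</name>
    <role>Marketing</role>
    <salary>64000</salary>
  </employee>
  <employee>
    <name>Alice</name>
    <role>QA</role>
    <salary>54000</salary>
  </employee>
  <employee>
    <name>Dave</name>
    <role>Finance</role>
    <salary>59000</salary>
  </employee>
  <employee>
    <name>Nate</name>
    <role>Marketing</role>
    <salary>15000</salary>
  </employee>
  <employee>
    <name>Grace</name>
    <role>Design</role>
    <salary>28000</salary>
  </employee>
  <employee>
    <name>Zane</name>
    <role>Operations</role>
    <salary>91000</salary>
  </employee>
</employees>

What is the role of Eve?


Searching for <employee> with <name>Eve</name>
Found at position 1
<role>Marketing</role>

ANSWER: Marketing


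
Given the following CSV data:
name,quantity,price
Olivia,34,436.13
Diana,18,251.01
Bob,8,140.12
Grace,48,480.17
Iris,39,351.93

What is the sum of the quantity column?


Values in 'quantity' column:
  Row 1: 34
  Row 2: 18
  Row 3: 8
  Row 4: 48
  Row 5: 39
Sum = 34 + 18 + 8 + 48 + 39 = 147

ANSWER: 147


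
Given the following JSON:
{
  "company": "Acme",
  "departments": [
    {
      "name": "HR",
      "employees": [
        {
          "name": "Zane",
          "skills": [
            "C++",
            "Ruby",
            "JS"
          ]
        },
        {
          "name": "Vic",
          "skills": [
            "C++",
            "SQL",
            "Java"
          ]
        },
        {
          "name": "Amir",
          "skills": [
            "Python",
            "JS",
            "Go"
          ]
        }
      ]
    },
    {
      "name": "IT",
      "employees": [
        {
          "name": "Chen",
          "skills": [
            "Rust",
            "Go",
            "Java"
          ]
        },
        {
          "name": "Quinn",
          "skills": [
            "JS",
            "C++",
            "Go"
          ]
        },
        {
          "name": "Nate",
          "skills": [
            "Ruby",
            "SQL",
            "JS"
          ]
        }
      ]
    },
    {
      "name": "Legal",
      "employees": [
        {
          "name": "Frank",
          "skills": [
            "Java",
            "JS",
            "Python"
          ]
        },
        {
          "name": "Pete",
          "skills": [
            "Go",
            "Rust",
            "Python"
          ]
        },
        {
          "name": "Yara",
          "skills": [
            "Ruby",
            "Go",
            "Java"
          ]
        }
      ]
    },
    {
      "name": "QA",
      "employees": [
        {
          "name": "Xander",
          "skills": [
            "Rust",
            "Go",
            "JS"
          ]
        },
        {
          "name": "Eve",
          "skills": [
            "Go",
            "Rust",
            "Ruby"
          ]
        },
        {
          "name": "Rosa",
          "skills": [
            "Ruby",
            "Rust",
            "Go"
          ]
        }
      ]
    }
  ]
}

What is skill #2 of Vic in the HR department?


Path: departments[0].employees[1].skills[1]
Value: SQL

ANSWER: SQL


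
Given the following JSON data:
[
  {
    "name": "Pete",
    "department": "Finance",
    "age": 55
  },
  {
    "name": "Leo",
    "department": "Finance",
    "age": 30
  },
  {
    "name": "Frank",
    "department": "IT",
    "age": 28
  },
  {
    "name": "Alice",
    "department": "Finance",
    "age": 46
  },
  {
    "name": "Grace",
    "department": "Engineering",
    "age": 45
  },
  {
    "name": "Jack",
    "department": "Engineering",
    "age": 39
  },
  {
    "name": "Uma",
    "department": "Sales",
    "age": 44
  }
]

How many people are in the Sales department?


Scanning records for department = Sales
  Record 6: Uma
Count: 1

ANSWER: 1


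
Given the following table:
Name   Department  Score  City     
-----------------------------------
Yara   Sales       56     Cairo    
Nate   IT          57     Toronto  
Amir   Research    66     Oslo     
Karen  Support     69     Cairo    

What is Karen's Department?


Row 4: Karen
Department = Support

ANSWER: Support


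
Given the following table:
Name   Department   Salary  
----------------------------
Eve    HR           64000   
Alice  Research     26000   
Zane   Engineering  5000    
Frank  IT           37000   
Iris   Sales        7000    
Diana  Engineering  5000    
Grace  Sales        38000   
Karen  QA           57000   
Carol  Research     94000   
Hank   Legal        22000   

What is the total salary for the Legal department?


Legal department members:
  Hank: 22000
Total = 22000 = 22000

ANSWER: 22000


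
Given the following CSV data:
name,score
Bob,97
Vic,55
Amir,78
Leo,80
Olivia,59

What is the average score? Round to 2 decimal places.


Scores: 97, 55, 78, 80, 59
Sum = 369
Count = 5
Average = 369 / 5 = 73.80

ANSWER: 73.80


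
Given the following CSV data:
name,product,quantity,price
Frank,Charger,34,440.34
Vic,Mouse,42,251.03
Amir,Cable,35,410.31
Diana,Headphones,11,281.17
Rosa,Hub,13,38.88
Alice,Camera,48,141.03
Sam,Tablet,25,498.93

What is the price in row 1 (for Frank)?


Row 1: Frank
Column 'price' = 440.34

ANSWER: 440.34


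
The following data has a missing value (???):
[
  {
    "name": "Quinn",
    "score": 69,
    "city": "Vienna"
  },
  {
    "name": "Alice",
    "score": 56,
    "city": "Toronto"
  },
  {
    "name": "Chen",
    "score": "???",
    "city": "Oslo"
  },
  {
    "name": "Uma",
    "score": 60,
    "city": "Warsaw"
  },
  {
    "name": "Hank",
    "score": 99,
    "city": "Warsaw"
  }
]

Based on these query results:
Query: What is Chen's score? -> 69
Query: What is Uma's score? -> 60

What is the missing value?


The missing value is Chen's score
From query: Chen's score = 69

ANSWER: 69


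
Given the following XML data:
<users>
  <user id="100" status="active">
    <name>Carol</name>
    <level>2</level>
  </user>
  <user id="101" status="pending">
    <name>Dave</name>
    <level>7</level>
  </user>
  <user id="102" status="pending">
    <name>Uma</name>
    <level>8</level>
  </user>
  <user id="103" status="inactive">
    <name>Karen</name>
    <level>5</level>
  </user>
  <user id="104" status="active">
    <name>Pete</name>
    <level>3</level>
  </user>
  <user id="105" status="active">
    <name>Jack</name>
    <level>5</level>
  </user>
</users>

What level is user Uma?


Finding user: Uma
<level>8</level>

ANSWER: 8


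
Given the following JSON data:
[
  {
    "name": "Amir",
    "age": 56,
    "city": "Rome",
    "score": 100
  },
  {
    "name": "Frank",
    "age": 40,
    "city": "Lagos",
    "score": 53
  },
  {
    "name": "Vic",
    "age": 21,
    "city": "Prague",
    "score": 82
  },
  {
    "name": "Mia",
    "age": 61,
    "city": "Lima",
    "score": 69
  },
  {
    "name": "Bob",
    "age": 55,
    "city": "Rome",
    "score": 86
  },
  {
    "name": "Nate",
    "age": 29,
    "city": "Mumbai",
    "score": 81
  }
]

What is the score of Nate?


Looking up record where name = Nate
Record index: 5
Field 'score' = 81

ANSWER: 81


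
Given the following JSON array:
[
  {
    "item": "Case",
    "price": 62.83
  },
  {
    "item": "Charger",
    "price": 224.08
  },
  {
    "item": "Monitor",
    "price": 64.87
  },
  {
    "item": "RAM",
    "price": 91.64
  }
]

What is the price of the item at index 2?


Array index 2 -> Monitor
price = 64.87

ANSWER: 64.87


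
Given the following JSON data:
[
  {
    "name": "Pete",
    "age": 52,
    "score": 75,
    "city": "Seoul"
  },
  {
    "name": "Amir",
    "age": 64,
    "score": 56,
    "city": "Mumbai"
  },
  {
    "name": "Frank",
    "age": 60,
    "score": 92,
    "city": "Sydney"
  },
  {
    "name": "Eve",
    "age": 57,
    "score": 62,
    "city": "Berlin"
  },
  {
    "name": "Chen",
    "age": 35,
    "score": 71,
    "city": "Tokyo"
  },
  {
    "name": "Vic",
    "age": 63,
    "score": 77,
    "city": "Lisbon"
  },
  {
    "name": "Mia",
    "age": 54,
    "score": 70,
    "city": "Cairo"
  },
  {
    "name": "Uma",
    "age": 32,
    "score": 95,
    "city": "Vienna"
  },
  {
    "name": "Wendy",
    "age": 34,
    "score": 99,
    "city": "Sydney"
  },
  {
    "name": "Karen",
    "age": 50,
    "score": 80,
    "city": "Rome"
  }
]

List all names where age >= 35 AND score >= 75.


Checking both conditions:
  Pete (age=52, score=75) -> YES
  Amir (age=64, score=56) -> no
  Frank (age=60, score=92) -> YES
  Eve (age=57, score=62) -> no
  Chen (age=35, score=71) -> no
  Vic (age=63, score=77) -> YES
  Mia (age=54, score=70) -> no
  Uma (age=32, score=95) -> no
  Wendy (age=34, score=99) -> no
  Karen (age=50, score=80) -> YES


ANSWER: Pete, Frank, Vic, Karen


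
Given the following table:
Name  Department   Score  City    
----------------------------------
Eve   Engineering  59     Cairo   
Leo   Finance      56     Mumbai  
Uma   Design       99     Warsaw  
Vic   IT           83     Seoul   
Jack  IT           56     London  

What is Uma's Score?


Row 3: Uma
Score = 99

ANSWER: 99


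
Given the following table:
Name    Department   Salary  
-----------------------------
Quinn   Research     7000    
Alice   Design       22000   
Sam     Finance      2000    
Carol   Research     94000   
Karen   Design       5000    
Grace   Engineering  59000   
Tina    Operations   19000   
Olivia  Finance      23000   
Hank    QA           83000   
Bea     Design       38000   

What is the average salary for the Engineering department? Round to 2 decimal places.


Engineering department members:
  Grace: 59000
Sum = 59000
Count = 1
Average = 59000 / 1 = 59000.00

ANSWER: 59000.00


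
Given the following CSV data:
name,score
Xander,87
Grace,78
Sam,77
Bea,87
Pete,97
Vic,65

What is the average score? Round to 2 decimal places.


Scores: 87, 78, 77, 87, 97, 65
Sum = 491
Count = 6
Average = 491 / 6 = 81.83

ANSWER: 81.83


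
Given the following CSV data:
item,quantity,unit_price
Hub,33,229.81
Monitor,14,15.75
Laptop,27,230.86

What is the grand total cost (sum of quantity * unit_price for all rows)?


Computing row totals:
  Hub: 33 * 229.81 = 7583.73
  Monitor: 14 * 15.75 = 220.5
  Laptop: 27 * 230.86 = 6233.22
Grand total = 7583.73 + 220.5 + 6233.22 = 14037.45

ANSWER: 14037.45


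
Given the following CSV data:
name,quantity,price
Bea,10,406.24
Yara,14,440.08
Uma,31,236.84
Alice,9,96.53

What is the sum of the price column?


Values in 'price' column:
  Row 1: 406.24
  Row 2: 440.08
  Row 3: 236.84
  Row 4: 96.53
Sum = 406.24 + 440.08 + 236.84 + 96.53 = 1179.69

ANSWER: 1179.69


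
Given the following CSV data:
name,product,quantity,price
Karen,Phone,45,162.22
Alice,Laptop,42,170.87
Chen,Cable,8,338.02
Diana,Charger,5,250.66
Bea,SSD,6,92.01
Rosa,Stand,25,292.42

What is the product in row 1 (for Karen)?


Row 1: Karen
Column 'product' = Phone

ANSWER: Phone


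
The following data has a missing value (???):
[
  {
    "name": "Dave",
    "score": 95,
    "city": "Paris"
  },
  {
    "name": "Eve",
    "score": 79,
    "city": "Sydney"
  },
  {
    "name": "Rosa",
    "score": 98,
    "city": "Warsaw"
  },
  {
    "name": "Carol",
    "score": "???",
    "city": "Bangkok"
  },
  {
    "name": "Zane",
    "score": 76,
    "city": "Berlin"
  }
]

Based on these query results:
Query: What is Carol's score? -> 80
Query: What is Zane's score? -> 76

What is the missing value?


The missing value is Carol's score
From query: Carol's score = 80

ANSWER: 80


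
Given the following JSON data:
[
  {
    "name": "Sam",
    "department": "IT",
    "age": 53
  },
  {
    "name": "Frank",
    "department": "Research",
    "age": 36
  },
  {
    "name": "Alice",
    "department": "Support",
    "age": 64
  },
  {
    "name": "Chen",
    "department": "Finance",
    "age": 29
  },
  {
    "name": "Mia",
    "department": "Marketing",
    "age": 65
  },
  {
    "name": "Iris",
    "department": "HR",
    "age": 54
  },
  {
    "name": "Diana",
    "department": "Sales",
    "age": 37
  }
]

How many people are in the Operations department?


Scanning records for department = Operations
  No matches found
Count: 0

ANSWER: 0


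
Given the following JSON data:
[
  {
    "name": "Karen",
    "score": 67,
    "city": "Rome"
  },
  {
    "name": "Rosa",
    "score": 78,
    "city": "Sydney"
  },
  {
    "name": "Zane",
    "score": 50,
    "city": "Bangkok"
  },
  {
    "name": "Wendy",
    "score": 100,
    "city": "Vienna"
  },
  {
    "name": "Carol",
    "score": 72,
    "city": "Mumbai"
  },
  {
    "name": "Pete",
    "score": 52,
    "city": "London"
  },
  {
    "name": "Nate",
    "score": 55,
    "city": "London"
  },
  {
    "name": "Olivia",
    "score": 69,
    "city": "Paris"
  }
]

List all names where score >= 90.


Filtering records where score >= 90:
  Karen (score=67) -> no
  Rosa (score=78) -> no
  Zane (score=50) -> no
  Wendy (score=100) -> YES
  Carol (score=72) -> no
  Pete (score=52) -> no
  Nate (score=55) -> no
  Olivia (score=69) -> no


ANSWER: Wendy


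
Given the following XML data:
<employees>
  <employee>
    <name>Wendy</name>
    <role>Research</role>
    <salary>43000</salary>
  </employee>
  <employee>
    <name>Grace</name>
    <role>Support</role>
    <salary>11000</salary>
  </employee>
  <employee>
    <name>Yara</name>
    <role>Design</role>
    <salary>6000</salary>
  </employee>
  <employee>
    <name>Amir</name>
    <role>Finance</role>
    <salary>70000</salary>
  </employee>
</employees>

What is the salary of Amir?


Searching for <employee> with <name>Amir</name>
Found at position 4
<salary>70000</salary>

ANSWER: 70000


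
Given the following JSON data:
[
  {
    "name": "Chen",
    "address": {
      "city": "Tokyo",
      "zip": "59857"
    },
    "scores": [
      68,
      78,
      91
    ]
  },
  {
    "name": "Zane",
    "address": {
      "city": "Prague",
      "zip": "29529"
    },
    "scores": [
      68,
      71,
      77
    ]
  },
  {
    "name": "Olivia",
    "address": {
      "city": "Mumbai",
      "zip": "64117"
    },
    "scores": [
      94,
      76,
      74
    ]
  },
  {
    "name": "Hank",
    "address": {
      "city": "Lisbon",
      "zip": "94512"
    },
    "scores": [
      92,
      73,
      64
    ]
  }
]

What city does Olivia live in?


Path: records[2].address.city
Value: Mumbai

ANSWER: Mumbai


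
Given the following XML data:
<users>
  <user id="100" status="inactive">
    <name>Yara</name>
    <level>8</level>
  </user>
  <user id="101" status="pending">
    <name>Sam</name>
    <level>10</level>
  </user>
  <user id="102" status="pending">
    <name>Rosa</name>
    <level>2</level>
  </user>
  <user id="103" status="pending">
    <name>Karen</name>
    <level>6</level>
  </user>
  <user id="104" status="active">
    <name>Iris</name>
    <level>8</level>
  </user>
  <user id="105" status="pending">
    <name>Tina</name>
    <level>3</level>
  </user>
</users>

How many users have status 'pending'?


Counting users with status='pending':
  Sam (id=101) -> MATCH
  Rosa (id=102) -> MATCH
  Karen (id=103) -> MATCH
  Tina (id=105) -> MATCH
Count: 4

ANSWER: 4


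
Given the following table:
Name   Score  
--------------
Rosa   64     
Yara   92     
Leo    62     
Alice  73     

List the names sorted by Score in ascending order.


Sorting by Score (ascending):
  Leo: 62
  Rosa: 64
  Alice: 73
  Yara: 92


ANSWER: Leo, Rosa, Alice, Yara


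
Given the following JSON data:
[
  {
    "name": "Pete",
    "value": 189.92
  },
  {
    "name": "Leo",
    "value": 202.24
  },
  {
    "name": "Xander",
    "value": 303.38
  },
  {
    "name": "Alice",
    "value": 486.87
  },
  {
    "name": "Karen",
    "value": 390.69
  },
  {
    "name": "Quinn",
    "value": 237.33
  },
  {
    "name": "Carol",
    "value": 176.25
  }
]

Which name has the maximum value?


Comparing values:
  Pete: 189.92
  Leo: 202.24
  Xander: 303.38
  Alice: 486.87
  Karen: 390.69
  Quinn: 237.33
  Carol: 176.25
Maximum: Alice (486.87)

ANSWER: Alice


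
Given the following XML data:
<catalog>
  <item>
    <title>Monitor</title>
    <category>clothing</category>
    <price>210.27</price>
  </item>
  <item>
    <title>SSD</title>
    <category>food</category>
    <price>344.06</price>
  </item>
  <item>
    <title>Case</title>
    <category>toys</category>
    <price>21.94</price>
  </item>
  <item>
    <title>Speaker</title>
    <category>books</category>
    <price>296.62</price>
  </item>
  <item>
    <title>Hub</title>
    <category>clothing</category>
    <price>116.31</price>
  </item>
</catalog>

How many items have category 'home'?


Scanning <item> elements for <category>home</category>:
Count: 0

ANSWER: 0


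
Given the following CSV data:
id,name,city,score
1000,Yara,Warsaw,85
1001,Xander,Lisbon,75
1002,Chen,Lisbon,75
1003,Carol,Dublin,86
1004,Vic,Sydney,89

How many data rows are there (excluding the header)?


Counting rows (excluding header):
Header: id,name,city,score
Data rows: 5

ANSWER: 5


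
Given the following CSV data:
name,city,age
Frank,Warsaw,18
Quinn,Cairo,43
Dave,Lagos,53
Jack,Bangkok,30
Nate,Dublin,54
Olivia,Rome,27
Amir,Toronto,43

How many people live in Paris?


Scanning city column for 'Paris':
Total matches: 0

ANSWER: 0


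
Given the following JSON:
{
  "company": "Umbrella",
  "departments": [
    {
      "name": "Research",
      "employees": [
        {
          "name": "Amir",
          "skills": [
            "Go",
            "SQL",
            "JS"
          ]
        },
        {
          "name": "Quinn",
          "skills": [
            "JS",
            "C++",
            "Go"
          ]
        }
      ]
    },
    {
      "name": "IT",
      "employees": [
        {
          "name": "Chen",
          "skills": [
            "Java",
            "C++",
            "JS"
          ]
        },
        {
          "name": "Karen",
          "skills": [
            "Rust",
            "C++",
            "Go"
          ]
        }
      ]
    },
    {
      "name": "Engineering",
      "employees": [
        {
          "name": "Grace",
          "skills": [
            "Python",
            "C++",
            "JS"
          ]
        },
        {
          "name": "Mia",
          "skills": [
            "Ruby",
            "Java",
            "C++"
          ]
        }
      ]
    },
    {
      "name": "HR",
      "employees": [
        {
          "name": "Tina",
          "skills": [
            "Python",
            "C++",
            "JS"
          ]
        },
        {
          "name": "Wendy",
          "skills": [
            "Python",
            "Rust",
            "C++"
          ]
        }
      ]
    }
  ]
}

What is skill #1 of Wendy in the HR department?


Path: departments[3].employees[1].skills[0]
Value: Python

ANSWER: Python


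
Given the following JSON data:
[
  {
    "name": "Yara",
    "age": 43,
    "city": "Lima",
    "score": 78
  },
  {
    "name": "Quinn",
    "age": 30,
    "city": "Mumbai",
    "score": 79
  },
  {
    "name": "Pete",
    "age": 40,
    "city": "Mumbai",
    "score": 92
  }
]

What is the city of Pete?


Looking up record where name = Pete
Record index: 2
Field 'city' = Mumbai

ANSWER: Mumbai


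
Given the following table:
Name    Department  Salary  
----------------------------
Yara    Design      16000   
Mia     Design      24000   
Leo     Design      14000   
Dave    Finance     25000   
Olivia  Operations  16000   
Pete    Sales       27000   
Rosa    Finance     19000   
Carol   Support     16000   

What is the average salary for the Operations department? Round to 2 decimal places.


Operations department members:
  Olivia: 16000
Sum = 16000
Count = 1
Average = 16000 / 1 = 16000.00

ANSWER: 16000.00


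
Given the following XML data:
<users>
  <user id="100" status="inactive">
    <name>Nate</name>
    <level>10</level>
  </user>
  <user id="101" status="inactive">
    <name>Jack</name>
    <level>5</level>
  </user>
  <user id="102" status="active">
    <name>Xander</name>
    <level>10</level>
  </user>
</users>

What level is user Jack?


Finding user: Jack
<level>5</level>

ANSWER: 5


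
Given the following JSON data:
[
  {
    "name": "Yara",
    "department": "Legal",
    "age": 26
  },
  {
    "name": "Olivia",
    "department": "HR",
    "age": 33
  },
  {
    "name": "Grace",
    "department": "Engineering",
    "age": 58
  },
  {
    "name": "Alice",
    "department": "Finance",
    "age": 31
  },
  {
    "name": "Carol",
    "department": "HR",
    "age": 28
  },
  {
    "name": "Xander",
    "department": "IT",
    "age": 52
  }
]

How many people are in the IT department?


Scanning records for department = IT
  Record 5: Xander
Count: 1

ANSWER: 1


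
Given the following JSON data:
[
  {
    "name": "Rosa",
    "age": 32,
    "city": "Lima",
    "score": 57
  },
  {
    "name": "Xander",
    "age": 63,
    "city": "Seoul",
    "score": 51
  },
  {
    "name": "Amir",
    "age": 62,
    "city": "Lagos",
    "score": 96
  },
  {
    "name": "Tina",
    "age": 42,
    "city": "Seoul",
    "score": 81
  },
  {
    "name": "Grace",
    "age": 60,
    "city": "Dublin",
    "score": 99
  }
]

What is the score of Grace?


Looking up record where name = Grace
Record index: 4
Field 'score' = 99

ANSWER: 99


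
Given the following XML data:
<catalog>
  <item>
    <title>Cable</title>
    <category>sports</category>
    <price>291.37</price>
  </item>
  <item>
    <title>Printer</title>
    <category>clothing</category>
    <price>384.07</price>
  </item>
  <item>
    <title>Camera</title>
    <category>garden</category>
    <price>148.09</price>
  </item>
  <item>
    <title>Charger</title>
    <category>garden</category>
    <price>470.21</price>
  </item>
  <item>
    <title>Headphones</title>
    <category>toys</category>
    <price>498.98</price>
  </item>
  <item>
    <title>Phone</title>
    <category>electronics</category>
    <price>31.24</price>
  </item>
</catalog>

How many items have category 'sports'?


Scanning <item> elements for <category>sports</category>:
  Item 1: Cable -> MATCH
Count: 1

ANSWER: 1


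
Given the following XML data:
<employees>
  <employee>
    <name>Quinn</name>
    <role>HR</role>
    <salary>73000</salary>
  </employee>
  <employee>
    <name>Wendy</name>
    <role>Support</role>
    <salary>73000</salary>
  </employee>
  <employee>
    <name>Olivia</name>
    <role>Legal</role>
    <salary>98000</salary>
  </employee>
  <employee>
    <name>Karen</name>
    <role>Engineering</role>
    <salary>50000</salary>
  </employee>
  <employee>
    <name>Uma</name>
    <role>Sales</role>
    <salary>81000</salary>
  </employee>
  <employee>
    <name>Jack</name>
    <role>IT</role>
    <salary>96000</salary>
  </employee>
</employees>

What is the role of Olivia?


Searching for <employee> with <name>Olivia</name>
Found at position 3
<role>Legal</role>

ANSWER: Legal


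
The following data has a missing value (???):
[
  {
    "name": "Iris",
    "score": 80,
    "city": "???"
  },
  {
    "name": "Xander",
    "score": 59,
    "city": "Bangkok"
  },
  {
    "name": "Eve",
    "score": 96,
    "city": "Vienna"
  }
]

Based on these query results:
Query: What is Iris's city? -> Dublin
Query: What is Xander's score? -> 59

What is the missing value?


The missing value is Iris's city
From query: Iris's city = Dublin

ANSWER: Dublin


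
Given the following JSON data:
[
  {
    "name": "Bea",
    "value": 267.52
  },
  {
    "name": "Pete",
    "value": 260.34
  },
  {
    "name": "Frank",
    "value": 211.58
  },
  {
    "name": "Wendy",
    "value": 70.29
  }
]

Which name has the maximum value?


Comparing values:
  Bea: 267.52
  Pete: 260.34
  Frank: 211.58
  Wendy: 70.29
Maximum: Bea (267.52)

ANSWER: Bea


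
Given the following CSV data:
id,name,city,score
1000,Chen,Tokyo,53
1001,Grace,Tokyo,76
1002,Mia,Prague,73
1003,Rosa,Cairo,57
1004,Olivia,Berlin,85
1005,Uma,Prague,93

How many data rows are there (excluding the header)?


Counting rows (excluding header):
Header: id,name,city,score
Data rows: 6

ANSWER: 6


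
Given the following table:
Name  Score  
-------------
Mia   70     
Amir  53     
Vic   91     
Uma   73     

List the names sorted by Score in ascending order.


Sorting by Score (ascending):
  Amir: 53
  Mia: 70
  Uma: 73
  Vic: 91


ANSWER: Amir, Mia, Uma, Vic


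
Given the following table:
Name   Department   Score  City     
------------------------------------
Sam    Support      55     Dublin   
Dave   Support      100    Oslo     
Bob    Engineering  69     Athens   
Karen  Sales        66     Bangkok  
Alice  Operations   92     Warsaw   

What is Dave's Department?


Row 2: Dave
Department = Support

ANSWER: Support


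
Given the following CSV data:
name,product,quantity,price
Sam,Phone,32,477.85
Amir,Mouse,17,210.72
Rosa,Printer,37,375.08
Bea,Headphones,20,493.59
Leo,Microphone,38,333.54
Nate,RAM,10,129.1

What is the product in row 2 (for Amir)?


Row 2: Amir
Column 'product' = Mouse

ANSWER: Mouse


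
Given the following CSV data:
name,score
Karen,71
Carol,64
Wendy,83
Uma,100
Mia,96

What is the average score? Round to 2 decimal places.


Scores: 71, 64, 83, 100, 96
Sum = 414
Count = 5
Average = 414 / 5 = 82.80

ANSWER: 82.80


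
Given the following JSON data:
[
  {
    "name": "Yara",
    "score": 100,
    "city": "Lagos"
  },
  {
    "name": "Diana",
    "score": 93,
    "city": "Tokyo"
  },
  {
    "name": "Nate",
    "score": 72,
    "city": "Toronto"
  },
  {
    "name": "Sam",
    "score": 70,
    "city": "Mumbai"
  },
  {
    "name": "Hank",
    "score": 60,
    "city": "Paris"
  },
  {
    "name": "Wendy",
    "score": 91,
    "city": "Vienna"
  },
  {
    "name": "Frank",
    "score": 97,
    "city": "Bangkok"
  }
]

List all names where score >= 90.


Filtering records where score >= 90:
  Yara (score=100) -> YES
  Diana (score=93) -> YES
  Nate (score=72) -> no
  Sam (score=70) -> no
  Hank (score=60) -> no
  Wendy (score=91) -> YES
  Frank (score=97) -> YES


ANSWER: Yara, Diana, Wendy, Frank


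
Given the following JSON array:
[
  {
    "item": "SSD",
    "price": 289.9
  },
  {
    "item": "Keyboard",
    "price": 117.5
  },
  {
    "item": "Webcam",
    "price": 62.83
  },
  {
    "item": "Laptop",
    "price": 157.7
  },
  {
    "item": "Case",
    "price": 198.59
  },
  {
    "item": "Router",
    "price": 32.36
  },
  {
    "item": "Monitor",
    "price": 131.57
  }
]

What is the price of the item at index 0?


Array index 0 -> SSD
price = 289.9

ANSWER: 289.9


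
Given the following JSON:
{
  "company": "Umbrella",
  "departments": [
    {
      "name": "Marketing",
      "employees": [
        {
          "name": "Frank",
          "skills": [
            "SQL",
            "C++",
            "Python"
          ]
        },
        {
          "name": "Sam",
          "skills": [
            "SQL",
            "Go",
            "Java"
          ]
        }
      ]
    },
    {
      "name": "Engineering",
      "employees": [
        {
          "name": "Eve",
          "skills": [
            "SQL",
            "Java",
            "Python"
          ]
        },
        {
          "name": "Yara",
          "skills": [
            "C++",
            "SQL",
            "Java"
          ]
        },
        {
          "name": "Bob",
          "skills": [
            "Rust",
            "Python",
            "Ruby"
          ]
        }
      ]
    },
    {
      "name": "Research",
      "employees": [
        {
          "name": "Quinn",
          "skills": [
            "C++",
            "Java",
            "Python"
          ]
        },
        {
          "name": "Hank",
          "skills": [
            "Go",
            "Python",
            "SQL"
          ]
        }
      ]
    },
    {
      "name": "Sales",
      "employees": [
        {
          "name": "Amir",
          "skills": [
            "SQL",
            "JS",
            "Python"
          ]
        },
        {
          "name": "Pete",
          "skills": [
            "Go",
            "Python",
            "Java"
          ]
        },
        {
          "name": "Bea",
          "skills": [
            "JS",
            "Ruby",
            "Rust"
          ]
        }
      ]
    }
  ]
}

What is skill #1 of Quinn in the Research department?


Path: departments[2].employees[0].skills[0]
Value: C++

ANSWER: C++


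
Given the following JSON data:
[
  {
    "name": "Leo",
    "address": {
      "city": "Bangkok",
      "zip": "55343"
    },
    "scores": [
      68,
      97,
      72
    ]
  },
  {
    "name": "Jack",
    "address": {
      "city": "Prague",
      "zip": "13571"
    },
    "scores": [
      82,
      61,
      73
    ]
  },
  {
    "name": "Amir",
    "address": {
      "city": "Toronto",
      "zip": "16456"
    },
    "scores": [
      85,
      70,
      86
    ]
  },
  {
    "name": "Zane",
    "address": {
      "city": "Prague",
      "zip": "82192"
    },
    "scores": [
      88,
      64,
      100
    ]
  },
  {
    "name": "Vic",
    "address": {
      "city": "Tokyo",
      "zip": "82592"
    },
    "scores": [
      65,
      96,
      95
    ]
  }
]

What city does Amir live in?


Path: records[2].address.city
Value: Toronto

ANSWER: Toronto


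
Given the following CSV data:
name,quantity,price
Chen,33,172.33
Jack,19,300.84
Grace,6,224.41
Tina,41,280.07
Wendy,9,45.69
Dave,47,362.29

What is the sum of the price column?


Values in 'price' column:
  Row 1: 172.33
  Row 2: 300.84
  Row 3: 224.41
  Row 4: 280.07
  Row 5: 45.69
  Row 6: 362.29
Sum = 172.33 + 300.84 + 224.41 + 280.07 + 45.69 + 362.29 = 1385.63

ANSWER: 1385.63


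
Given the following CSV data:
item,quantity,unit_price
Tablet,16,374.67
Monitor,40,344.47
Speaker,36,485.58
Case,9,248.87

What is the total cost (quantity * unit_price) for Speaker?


Row: Speaker
quantity = 36
unit_price = 485.58
total = 36 * 485.58 = 17480.88

ANSWER: 17480.88


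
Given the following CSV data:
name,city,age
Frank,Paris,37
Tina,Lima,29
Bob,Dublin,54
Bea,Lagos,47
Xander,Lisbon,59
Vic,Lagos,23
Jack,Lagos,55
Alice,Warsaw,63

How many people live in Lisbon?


Scanning city column for 'Lisbon':
  Row 5: Xander -> MATCH
Total matches: 1

ANSWER: 1


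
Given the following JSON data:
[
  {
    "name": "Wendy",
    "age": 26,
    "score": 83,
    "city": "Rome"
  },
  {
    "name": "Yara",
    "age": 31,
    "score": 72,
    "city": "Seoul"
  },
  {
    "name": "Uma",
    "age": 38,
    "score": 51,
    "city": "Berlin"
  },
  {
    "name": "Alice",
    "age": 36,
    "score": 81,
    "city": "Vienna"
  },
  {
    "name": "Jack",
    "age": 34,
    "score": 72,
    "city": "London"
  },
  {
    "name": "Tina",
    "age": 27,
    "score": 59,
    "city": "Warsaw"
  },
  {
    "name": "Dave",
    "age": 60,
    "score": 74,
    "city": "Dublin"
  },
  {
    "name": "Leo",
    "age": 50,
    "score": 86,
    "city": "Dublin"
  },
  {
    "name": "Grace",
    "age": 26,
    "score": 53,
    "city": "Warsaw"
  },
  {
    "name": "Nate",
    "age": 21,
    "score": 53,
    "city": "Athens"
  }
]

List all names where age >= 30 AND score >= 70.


Checking both conditions:
  Wendy (age=26, score=83) -> no
  Yara (age=31, score=72) -> YES
  Uma (age=38, score=51) -> no
  Alice (age=36, score=81) -> YES
  Jack (age=34, score=72) -> YES
  Tina (age=27, score=59) -> no
  Dave (age=60, score=74) -> YES
  Leo (age=50, score=86) -> YES
  Grace (age=26, score=53) -> no
  Nate (age=21, score=53) -> no


ANSWER: Yara, Alice, Jack, Dave, Leo
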